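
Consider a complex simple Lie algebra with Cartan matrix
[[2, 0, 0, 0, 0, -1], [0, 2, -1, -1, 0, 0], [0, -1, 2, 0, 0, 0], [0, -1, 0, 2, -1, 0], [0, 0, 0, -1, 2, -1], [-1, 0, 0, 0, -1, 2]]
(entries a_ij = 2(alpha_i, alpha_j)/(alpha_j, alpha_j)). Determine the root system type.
A_6 (sl(7))

The matrix has rank 6 with 2's on the diagonal. Reading the off-diagonal entries as Dynkin edges (a single edge where a_ij = a_ji = -1; a double or triple edge where a_ij * a_ji = 2 or 3), the diagram is a chain of 6 nodes with single edges (A_6). One simple-root ordering that puts it in standard form is (alpha_1, alpha_6, alpha_5, alpha_4, alpha_2, alpha_3). So the algebra is type A_6, i.e. sl(7).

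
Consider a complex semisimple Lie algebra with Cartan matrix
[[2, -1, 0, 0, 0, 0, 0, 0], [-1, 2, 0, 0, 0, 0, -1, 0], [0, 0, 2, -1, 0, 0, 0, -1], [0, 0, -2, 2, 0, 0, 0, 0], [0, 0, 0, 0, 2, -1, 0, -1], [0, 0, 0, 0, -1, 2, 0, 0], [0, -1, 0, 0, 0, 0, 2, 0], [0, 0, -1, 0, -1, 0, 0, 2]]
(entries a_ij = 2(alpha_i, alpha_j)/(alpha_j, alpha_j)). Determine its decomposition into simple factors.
The diagram associated to this matrix has two connected components: the simple roots {alpha_1, alpha_2, alpha_7} form a chain of 3 nodes with single edges (A_3), and {alpha_3, alpha_4, alpha_5, alpha_6, alpha_8} form a chain of 5 nodes with a double edge at one end; the terminal node there is the unique long simple root (C_5). A semisimple Lie algebra decomposes uniquely as the direct sum of simple ideals, one per connected component of its Dynkin diagram, so g ≅ A_3 ⊕ C_5 (dimension 15 + 55 = 70).

type A_3 + type C_5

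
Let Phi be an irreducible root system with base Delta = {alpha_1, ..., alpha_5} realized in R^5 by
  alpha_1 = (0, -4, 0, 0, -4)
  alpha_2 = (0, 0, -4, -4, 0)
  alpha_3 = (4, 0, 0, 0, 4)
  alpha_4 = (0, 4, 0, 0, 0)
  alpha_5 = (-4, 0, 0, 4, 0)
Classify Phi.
Compute the Cartan integers a_ij = 2(alpha_i, alpha_j)/(alpha_j, alpha_j); the resulting 5x5 Cartan matrix is
[[2, 0, -1, -2, 0], [0, 2, 0, 0, -1], [-1, 0, 2, 0, -1], [-1, 0, 0, 2, 0], [0, -1, -1, 0, 2]].
The roots have two lengths (squared-length ratio 2:1); the short ones are alpha_{4}. The associated Dynkin diagram is a chain of 5 nodes with a double edge at one end; the terminal node there is the unique short simple root (B_5), so the type is B_5 (the algebra so(11)).

type B_5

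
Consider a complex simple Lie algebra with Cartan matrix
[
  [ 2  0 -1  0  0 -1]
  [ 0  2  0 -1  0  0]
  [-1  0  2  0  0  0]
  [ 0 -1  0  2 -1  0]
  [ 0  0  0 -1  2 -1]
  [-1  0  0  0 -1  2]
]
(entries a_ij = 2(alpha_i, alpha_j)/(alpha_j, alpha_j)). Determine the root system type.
The matrix has rank 6 with 2's on the diagonal. Reading the off-diagonal entries as Dynkin edges (a single edge where a_ij = a_ji = -1; a double or triple edge where a_ij * a_ji = 2 or 3), the diagram is a chain of 6 nodes with single edges (A_6). One simple-root ordering that puts it in standard form is (alpha_3, alpha_1, alpha_6, alpha_5, alpha_4, alpha_2). So the algebra is type A_6, i.e. sl(7).

A_6 (sl(7))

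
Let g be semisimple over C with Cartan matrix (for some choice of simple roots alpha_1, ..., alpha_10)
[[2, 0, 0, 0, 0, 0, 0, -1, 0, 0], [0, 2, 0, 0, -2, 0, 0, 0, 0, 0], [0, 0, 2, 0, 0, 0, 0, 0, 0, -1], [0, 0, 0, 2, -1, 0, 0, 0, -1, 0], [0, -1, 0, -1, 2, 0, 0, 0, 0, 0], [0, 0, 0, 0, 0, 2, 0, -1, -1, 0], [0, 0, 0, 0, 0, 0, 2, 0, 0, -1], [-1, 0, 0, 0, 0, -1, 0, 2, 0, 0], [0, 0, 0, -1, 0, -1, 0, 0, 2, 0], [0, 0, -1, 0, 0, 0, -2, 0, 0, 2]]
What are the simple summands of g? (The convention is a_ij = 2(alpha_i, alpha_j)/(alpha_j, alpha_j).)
B3 + C7

The diagram associated to this matrix has two connected components: the simple roots {alpha_3, alpha_7, alpha_10} form a chain of 3 nodes with a double edge at one end; the terminal node there is the unique short simple root (B_3), and {alpha_1, alpha_2, alpha_4, alpha_5, alpha_6, alpha_8, alpha_9} form a chain of 7 nodes with a double edge at one end; the terminal node there is the unique long simple root (C_7). A semisimple Lie algebra decomposes uniquely as the direct sum of simple ideals, one per connected component of its Dynkin diagram, so g ≅ B_3 ⊕ C_7 (dimension 21 + 105 = 126).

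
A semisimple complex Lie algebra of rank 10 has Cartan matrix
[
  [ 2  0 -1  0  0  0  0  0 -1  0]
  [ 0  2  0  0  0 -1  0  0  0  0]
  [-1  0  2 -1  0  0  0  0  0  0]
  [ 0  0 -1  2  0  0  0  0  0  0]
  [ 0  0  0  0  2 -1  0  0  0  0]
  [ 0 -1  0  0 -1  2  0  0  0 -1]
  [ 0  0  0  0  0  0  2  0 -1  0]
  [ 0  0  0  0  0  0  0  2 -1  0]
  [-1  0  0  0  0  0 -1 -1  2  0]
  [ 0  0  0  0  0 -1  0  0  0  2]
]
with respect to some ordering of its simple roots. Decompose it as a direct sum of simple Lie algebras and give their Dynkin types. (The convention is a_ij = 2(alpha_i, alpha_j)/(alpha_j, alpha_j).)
The diagram associated to this matrix has two connected components: the simple roots {alpha_2, alpha_5, alpha_6, alpha_10} form a chain of 2 nodes with a fork of two nodes at one end (D_4), and {alpha_1, alpha_3, alpha_4, alpha_7, alpha_8, alpha_9} form a chain of 4 nodes with a fork of two nodes at one end (D_6). A semisimple Lie algebra decomposes uniquely as the direct sum of simple ideals, one per connected component of its Dynkin diagram, so g ≅ D_4 ⊕ D_6 (dimension 28 + 66 = 94).

D_4 + D_6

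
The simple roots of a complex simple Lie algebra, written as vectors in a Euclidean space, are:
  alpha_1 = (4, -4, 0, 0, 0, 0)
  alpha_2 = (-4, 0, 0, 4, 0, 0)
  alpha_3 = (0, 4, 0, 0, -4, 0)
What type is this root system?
type A_3

Compute the Cartan integers a_ij = 2(alpha_i, alpha_j)/(alpha_j, alpha_j); the resulting 3x3 Cartan matrix is
[[2, -1, -1], [-1, 2, 0], [-1, 0, 2]].
All simple roots have the same length, so the diagram is simply laced. The associated Dynkin diagram is a chain of 3 nodes with single edges (A_3), so the type is A_3 (the algebra sl(4)).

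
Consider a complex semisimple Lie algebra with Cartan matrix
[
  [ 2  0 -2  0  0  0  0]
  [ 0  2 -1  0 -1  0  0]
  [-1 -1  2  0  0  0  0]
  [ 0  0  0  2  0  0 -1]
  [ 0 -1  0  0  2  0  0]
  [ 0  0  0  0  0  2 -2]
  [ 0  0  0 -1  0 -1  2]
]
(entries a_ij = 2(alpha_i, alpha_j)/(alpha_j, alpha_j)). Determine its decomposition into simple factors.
The diagram associated to this matrix has two connected components: the simple roots {alpha_4, alpha_6, alpha_7} form a chain of 3 nodes with a double edge at one end; the terminal node there is the unique long simple root (C_3), and {alpha_1, alpha_2, alpha_3, alpha_5} form a chain of 4 nodes with a double edge at one end; the terminal node there is the unique long simple root (C_4). A semisimple Lie algebra decomposes uniquely as the direct sum of simple ideals, one per connected component of its Dynkin diagram, so g ≅ C_3 ⊕ C_4 (dimension 21 + 36 = 57).

C_3 (sp(6)) + C_4 (sp(8))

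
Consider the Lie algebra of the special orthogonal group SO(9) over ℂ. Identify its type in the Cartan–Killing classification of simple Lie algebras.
This is so(9) with 9 odd, which has dimension 9(9-1)/2 = 36 and rank (9-1)/2 = 4. In the classification of classical Lie algebras, the orthogonal algebra so(2n+1) in an odd number of variables has type B_n; here n = 4, so the Dynkin diagram is a chain of 4 nodes with a double edge at one end; the terminal node there is the unique short simple root (B_4). Hence the type is B_4.

B4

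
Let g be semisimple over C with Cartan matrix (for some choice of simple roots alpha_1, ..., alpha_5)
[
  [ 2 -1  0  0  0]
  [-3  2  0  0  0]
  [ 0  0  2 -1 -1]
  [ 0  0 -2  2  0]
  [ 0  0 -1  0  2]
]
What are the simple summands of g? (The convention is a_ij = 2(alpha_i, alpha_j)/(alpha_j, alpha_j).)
C_3 (sp(6)) ⊕ G_2

The diagram associated to this matrix has two connected components: the simple roots {alpha_3, alpha_4, alpha_5} form a chain of 3 nodes with a double edge at one end; the terminal node there is the unique long simple root (C_3), and {alpha_1, alpha_2} form two nodes joined by a triple edge (G_2). A semisimple Lie algebra decomposes uniquely as the direct sum of simple ideals, one per connected component of its Dynkin diagram, so g ≅ C_3 ⊕ G_2 (dimension 21 + 14 = 35).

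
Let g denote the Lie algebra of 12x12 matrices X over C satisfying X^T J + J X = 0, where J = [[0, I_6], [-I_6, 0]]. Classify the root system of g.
This is sp(12), which has dimension 12(12+1)/2 = 78 and rank 12/2 = 6. In the classification of classical Lie algebras, the symplectic algebra sp(2n) has type C_n; here n = 6, so the Dynkin diagram is a chain of 6 nodes with a double edge at one end; the terminal node there is the unique long simple root (C_6). Hence the type is C_6.

C6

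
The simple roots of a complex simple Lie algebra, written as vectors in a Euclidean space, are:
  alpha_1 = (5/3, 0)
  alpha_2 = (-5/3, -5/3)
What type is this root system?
B_2

Compute the Cartan integers a_ij = 2(alpha_i, alpha_j)/(alpha_j, alpha_j); the resulting 2x2 Cartan matrix is
[[2, -1], [-2, 2]].
The roots have two lengths (squared-length ratio 2:1); the short ones are alpha_{1}. The associated Dynkin diagram is a chain of 2 nodes with a double edge at one end; the terminal node there is the unique short simple root (B_2), so the type is B_2 (the algebra so(5)).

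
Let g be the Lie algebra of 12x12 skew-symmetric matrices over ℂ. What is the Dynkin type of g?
D_6 (so(12))

This is so(12) with 12 even, which has dimension 12(12-1)/2 = 66 and rank 12/2 = 6. In the classification of classical Lie algebras, the orthogonal algebra so(2n) in an even number of variables has type D_n; here n = 6, so the Dynkin diagram is a chain of 4 nodes with a fork of two nodes at one end (D_6). Hence the type is D_6.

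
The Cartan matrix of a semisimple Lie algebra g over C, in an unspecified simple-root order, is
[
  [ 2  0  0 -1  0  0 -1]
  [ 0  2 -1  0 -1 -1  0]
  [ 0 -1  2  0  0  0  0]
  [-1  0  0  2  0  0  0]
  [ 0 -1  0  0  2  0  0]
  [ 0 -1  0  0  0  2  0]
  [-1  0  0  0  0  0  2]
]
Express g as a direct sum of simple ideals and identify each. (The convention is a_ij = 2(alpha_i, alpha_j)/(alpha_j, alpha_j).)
A_3 (sl(4)) + D_4 (so(8))

The diagram associated to this matrix has two connected components: the simple roots {alpha_1, alpha_4, alpha_7} form a chain of 3 nodes with single edges (A_3), and {alpha_2, alpha_3, alpha_5, alpha_6} form a chain of 2 nodes with a fork of two nodes at one end (D_4). A semisimple Lie algebra decomposes uniquely as the direct sum of simple ideals, one per connected component of its Dynkin diagram, so g ≅ A_3 ⊕ D_4 (dimension 15 + 28 = 43).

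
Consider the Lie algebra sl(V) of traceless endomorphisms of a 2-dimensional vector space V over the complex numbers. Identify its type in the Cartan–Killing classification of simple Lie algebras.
A_1 (sl(2))

This is sl(2), which has dimension 2^2 - 1 = 3 and rank 2 - 1 = 1 (a Cartan subalgebra is the diagonal traceless matrices). In the classification of classical Lie algebras, the special linear algebra sl(n+1) has type A_n; here n = 1, so the Dynkin diagram is a chain of 1 nodes with single edges (A_1). Hence the type is A_1.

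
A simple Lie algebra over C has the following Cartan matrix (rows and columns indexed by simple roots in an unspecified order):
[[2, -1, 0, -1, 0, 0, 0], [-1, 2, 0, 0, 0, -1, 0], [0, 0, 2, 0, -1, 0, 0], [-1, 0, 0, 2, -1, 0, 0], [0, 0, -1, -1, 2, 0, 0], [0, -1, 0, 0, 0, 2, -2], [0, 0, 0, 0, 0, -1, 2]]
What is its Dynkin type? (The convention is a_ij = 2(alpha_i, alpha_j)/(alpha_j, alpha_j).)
B_7 (so(15))

The matrix has rank 7 with 2's on the diagonal. Reading the off-diagonal entries as Dynkin edges (a single edge where a_ij = a_ji = -1; a double or triple edge where a_ij * a_ji = 2 or 3), the diagram is a chain of 7 nodes with a double edge at one end; the terminal node there is the unique short simple root (B_7). One simple-root ordering that puts it in standard form is (alpha_3, alpha_5, alpha_4, alpha_1, alpha_2, alpha_6, alpha_7). So the algebra is type B_7, i.e. so(15).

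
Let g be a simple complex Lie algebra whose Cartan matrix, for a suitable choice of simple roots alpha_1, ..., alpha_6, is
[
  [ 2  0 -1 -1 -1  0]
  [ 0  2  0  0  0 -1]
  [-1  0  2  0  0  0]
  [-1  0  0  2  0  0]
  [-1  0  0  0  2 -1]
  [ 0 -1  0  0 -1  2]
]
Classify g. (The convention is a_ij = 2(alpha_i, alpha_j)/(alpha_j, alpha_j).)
The matrix has rank 6 with 2's on the diagonal. Reading the off-diagonal entries as Dynkin edges (a single edge where a_ij = a_ji = -1; a double or triple edge where a_ij * a_ji = 2 or 3), the diagram is a chain of 4 nodes with a fork of two nodes at one end (D_6). One simple-root ordering that puts it in standard form is (alpha_2, alpha_6, alpha_5, alpha_1, alpha_4, alpha_3). So the algebra is type D_6, i.e. so(12).

D6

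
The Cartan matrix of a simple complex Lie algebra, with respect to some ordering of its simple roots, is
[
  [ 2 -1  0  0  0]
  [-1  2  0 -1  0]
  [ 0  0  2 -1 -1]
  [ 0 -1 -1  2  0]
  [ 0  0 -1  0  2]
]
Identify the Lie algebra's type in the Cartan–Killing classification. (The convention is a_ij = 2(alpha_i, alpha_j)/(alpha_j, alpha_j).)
The matrix has rank 5 with 2's on the diagonal. Reading the off-diagonal entries as Dynkin edges (a single edge where a_ij = a_ji = -1; a double or triple edge where a_ij * a_ji = 2 or 3), the diagram is a chain of 5 nodes with single edges (A_5). One simple-root ordering that puts it in standard form is (alpha_5, alpha_3, alpha_4, alpha_2, alpha_1). So the algebra is type A_5, i.e. sl(6).

A_5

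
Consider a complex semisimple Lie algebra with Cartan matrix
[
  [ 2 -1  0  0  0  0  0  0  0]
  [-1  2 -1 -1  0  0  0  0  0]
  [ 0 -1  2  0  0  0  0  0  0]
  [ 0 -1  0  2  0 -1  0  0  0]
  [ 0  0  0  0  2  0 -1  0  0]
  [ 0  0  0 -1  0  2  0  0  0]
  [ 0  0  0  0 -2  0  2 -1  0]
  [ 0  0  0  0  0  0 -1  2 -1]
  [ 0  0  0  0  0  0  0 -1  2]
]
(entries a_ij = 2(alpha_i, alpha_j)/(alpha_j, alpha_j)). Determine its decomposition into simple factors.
B_4 + D_5

The diagram associated to this matrix has two connected components: the simple roots {alpha_5, alpha_7, alpha_8, alpha_9} form a chain of 4 nodes with a double edge at one end; the terminal node there is the unique short simple root (B_4), and {alpha_1, alpha_2, alpha_3, alpha_4, alpha_6} form a chain of 3 nodes with a fork of two nodes at one end (D_5). A semisimple Lie algebra decomposes uniquely as the direct sum of simple ideals, one per connected component of its Dynkin diagram, so g ≅ B_4 ⊕ D_5 (dimension 36 + 45 = 81).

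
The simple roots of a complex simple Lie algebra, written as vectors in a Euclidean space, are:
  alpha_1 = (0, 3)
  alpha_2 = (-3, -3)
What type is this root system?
B_2

Compute the Cartan integers a_ij = 2(alpha_i, alpha_j)/(alpha_j, alpha_j); the resulting 2x2 Cartan matrix is
[[2, -1], [-2, 2]].
The roots have two lengths (squared-length ratio 2:1); the short ones are alpha_{1}. The associated Dynkin diagram is a chain of 2 nodes with a double edge at one end; the terminal node there is the unique short simple root (B_2), so the type is B_2 (the algebra so(5)).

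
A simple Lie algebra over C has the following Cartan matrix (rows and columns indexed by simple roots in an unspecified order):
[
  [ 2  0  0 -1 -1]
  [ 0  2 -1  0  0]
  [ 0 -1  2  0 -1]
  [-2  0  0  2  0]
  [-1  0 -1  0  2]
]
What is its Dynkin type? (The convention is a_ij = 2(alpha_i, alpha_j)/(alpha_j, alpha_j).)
C_5

The matrix has rank 5 with 2's on the diagonal. Reading the off-diagonal entries as Dynkin edges (a single edge where a_ij = a_ji = -1; a double or triple edge where a_ij * a_ji = 2 or 3), the diagram is a chain of 5 nodes with a double edge at one end; the terminal node there is the unique long simple root (C_5). One simple-root ordering that puts it in standard form is (alpha_2, alpha_3, alpha_5, alpha_1, alpha_4). So the algebra is type C_5, i.e. sp(10).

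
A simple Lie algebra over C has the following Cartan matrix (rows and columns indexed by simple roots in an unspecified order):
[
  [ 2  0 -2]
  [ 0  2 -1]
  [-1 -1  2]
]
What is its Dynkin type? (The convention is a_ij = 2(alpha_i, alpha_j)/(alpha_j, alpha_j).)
The matrix has rank 3 with 2's on the diagonal. Reading the off-diagonal entries as Dynkin edges (a single edge where a_ij = a_ji = -1; a double or triple edge where a_ij * a_ji = 2 or 3), the diagram is a chain of 3 nodes with a double edge at one end; the terminal node there is the unique long simple root (C_3). One simple-root ordering that puts it in standard form is (alpha_2, alpha_3, alpha_1). So the algebra is type C_3, i.e. sp(6).

C3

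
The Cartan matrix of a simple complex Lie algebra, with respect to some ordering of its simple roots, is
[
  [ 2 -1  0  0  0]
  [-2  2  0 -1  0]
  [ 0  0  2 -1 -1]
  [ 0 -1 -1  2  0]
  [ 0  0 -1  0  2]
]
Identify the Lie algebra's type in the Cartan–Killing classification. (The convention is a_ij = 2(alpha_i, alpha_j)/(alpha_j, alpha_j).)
B5

The matrix has rank 5 with 2's on the diagonal. Reading the off-diagonal entries as Dynkin edges (a single edge where a_ij = a_ji = -1; a double or triple edge where a_ij * a_ji = 2 or 3), the diagram is a chain of 5 nodes with a double edge at one end; the terminal node there is the unique short simple root (B_5). One simple-root ordering that puts it in standard form is (alpha_5, alpha_3, alpha_4, alpha_2, alpha_1). So the algebra is type B_5, i.e. so(11).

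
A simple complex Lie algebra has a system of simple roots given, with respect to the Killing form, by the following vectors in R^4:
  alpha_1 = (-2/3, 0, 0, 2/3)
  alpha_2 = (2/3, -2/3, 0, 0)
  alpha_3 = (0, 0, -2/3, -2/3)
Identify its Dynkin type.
Compute the Cartan integers a_ij = 2(alpha_i, alpha_j)/(alpha_j, alpha_j); the resulting 3x3 Cartan matrix is
[[2, -1, -1], [-1, 2, 0], [-1, 0, 2]].
All simple roots have the same length, so the diagram is simply laced. The associated Dynkin diagram is a chain of 3 nodes with single edges (A_3), so the type is A_3 (the algebra sl(4)).

A_3 (sl(4))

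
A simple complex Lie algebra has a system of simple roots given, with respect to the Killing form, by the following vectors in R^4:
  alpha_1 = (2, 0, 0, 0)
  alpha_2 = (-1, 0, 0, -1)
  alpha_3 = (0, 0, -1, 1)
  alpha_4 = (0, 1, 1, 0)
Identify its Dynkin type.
C_4 (sp(8))

Compute the Cartan integers a_ij = 2(alpha_i, alpha_j)/(alpha_j, alpha_j); the resulting 4x4 Cartan matrix is
[[2, -2, 0, 0], [-1, 2, -1, 0], [0, -1, 2, -1], [0, 0, -1, 2]].
The roots have two lengths (squared-length ratio 2:1); the short ones are alpha_{2,3,4}. The associated Dynkin diagram is a chain of 4 nodes with a double edge at one end; the terminal node there is the unique long simple root (C_4), so the type is C_4 (the algebra sp(8)).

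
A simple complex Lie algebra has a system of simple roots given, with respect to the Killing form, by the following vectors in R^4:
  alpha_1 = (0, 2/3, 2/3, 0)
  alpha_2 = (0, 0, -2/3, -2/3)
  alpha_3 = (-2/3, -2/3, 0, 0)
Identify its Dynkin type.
A_3 (sl(4))

Compute the Cartan integers a_ij = 2(alpha_i, alpha_j)/(alpha_j, alpha_j); the resulting 3x3 Cartan matrix is
[[2, -1, -1], [-1, 2, 0], [-1, 0, 2]].
All simple roots have the same length, so the diagram is simply laced. The associated Dynkin diagram is a chain of 3 nodes with single edges (A_3), so the type is A_3 (the algebra sl(4)).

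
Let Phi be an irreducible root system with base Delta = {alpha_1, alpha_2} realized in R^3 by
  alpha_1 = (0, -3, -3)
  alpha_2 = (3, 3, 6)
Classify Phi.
Compute the Cartan integers a_ij = 2(alpha_i, alpha_j)/(alpha_j, alpha_j); the resulting 2x2 Cartan matrix is
[[2, -1], [-3, 2]].
The roots have two lengths (squared-length ratio 3:1); the short ones are alpha_{1}. The associated Dynkin diagram is two nodes joined by a triple edge (G_2), so the type is G_2.

G_2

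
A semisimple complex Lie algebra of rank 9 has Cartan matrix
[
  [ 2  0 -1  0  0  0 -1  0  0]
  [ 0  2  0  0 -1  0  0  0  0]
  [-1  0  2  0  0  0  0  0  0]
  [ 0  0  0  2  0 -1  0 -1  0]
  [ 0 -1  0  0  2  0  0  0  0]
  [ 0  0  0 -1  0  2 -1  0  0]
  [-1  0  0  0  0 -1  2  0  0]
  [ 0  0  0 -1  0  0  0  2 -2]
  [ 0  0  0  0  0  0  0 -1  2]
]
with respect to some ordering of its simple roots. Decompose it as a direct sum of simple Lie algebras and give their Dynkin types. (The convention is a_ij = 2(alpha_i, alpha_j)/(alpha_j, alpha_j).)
The diagram associated to this matrix has two connected components: the simple roots {alpha_2, alpha_5} form a chain of 2 nodes with single edges (A_2), and {alpha_1, alpha_3, alpha_4, alpha_6, alpha_7, alpha_8, alpha_9} form a chain of 7 nodes with a double edge at one end; the terminal node there is the unique short simple root (B_7). A semisimple Lie algebra decomposes uniquely as the direct sum of simple ideals, one per connected component of its Dynkin diagram, so g ≅ A_2 ⊕ B_7 (dimension 8 + 105 = 113).

A2 + B7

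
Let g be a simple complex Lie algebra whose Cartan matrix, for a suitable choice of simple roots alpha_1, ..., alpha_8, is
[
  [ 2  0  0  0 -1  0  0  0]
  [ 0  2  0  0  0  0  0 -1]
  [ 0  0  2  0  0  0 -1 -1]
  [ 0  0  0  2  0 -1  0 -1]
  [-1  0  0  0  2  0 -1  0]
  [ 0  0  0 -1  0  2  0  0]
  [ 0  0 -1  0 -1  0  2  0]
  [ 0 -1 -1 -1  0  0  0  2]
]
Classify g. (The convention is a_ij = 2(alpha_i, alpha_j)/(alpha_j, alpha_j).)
type E_8

The matrix has rank 8 with 2's on the diagonal. Reading the off-diagonal entries as Dynkin edges (a single edge where a_ij = a_ji = -1; a double or triple edge where a_ij * a_ji = 2 or 3), the diagram is a chain of 7 nodes with one extra node attached to the third node from one end (E_8). One simple-root ordering that puts it in standard form is (alpha_6, alpha_2, alpha_4, alpha_8, alpha_3, alpha_7, alpha_5, alpha_1). So the algebra is type E_8.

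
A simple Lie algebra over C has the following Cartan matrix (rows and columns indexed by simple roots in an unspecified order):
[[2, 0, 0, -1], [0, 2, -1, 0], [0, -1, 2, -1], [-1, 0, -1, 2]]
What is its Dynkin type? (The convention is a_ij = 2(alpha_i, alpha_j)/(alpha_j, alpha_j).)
type A_4

The matrix has rank 4 with 2's on the diagonal. Reading the off-diagonal entries as Dynkin edges (a single edge where a_ij = a_ji = -1; a double or triple edge where a_ij * a_ji = 2 or 3), the diagram is a chain of 4 nodes with single edges (A_4). One simple-root ordering that puts it in standard form is (alpha_1, alpha_4, alpha_3, alpha_2). So the algebra is type A_4, i.e. sl(5).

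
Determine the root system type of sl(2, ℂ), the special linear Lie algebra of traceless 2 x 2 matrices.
This is sl(2), which has dimension 2^2 - 1 = 3 and rank 2 - 1 = 1 (a Cartan subalgebra is the diagonal traceless matrices). In the classification of classical Lie algebras, the special linear algebra sl(n+1) has type A_n; here n = 1, so the Dynkin diagram is a chain of 1 nodes with single edges (A_1). Hence the type is A_1.

A1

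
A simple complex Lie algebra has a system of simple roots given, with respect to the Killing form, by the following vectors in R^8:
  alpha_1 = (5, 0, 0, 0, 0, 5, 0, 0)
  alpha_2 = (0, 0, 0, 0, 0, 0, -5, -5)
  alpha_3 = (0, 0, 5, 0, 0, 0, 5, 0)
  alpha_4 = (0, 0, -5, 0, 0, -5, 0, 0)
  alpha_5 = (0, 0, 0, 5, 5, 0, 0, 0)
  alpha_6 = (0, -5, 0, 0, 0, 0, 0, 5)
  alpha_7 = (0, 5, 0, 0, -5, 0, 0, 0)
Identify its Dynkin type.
Compute the Cartan integers a_ij = 2(alpha_i, alpha_j)/(alpha_j, alpha_j); the resulting 7x7 Cartan matrix is
[[2, 0, 0, -1, 0, 0, 0], [0, 2, -1, 0, 0, -1, 0], [0, -1, 2, -1, 0, 0, 0], [-1, 0, -1, 2, 0, 0, 0], [0, 0, 0, 0, 2, 0, -1], [0, -1, 0, 0, 0, 2, -1], [0, 0, 0, 0, -1, -1, 2]].
All simple roots have the same length, so the diagram is simply laced. The associated Dynkin diagram is a chain of 7 nodes with single edges (A_7), so the type is A_7 (the algebra sl(8)).

A_7 (sl(8))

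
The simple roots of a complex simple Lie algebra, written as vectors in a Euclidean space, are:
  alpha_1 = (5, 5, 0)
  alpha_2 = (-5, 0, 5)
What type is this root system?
A_2 (sl(3))

Compute the Cartan integers a_ij = 2(alpha_i, alpha_j)/(alpha_j, alpha_j); the resulting 2x2 Cartan matrix is
[[2, -1], [-1, 2]].
All simple roots have the same length, so the diagram is simply laced. The associated Dynkin diagram is a chain of 2 nodes with single edges (A_2), so the type is A_2 (the algebra sl(3)).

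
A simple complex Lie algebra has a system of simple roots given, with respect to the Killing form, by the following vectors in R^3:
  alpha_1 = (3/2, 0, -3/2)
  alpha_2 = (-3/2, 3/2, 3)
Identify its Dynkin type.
type G_2

Compute the Cartan integers a_ij = 2(alpha_i, alpha_j)/(alpha_j, alpha_j); the resulting 2x2 Cartan matrix is
[[2, -1], [-3, 2]].
The roots have two lengths (squared-length ratio 3:1); the short ones are alpha_{1}. The associated Dynkin diagram is two nodes joined by a triple edge (G_2), so the type is G_2.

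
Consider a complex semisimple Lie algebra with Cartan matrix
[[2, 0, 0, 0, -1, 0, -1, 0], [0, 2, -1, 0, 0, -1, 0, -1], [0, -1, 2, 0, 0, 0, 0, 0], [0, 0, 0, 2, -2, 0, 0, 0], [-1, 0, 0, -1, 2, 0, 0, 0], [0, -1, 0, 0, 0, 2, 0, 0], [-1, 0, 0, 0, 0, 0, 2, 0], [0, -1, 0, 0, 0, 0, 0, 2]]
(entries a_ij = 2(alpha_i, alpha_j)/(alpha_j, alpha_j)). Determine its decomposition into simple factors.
The diagram associated to this matrix has two connected components: the simple roots {alpha_1, alpha_4, alpha_5, alpha_7} form a chain of 4 nodes with a double edge at one end; the terminal node there is the unique long simple root (C_4), and {alpha_2, alpha_3, alpha_6, alpha_8} form a chain of 2 nodes with a fork of two nodes at one end (D_4). A semisimple Lie algebra decomposes uniquely as the direct sum of simple ideals, one per connected component of its Dynkin diagram, so g ≅ C_4 ⊕ D_4 (dimension 36 + 28 = 64).

C4 + D4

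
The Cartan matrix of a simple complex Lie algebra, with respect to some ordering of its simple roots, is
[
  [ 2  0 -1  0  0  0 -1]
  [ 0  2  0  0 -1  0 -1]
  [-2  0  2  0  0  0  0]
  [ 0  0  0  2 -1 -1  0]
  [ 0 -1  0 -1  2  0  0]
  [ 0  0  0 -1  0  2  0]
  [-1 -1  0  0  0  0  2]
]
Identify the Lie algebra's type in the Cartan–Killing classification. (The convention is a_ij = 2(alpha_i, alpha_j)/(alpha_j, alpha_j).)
type C_7

The matrix has rank 7 with 2's on the diagonal. Reading the off-diagonal entries as Dynkin edges (a single edge where a_ij = a_ji = -1; a double or triple edge where a_ij * a_ji = 2 or 3), the diagram is a chain of 7 nodes with a double edge at one end; the terminal node there is the unique long simple root (C_7). One simple-root ordering that puts it in standard form is (alpha_6, alpha_4, alpha_5, alpha_2, alpha_7, alpha_1, alpha_3). So the algebra is type C_7, i.e. sp(14).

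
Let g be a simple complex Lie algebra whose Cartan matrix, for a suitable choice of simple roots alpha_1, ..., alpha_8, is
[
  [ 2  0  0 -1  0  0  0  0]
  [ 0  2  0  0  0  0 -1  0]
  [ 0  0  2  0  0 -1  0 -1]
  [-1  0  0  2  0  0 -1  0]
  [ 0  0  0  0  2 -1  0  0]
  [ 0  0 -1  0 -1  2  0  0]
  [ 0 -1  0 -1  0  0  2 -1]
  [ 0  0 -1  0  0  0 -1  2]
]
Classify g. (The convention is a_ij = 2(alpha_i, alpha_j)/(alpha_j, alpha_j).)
The matrix has rank 8 with 2's on the diagonal. Reading the off-diagonal entries as Dynkin edges (a single edge where a_ij = a_ji = -1; a double or triple edge where a_ij * a_ji = 2 or 3), the diagram is a chain of 7 nodes with one extra node attached to the third node from one end (E_8). One simple-root ordering that puts it in standard form is (alpha_1, alpha_2, alpha_4, alpha_7, alpha_8, alpha_3, alpha_6, alpha_5). So the algebra is type E_8.

E_8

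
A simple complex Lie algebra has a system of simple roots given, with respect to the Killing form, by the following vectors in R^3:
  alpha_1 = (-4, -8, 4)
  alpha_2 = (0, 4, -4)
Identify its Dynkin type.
G_2

Compute the Cartan integers a_ij = 2(alpha_i, alpha_j)/(alpha_j, alpha_j); the resulting 2x2 Cartan matrix is
[[2, -3], [-1, 2]].
The roots have two lengths (squared-length ratio 3:1); the short ones are alpha_{2}. The associated Dynkin diagram is two nodes joined by a triple edge (G_2), so the type is G_2.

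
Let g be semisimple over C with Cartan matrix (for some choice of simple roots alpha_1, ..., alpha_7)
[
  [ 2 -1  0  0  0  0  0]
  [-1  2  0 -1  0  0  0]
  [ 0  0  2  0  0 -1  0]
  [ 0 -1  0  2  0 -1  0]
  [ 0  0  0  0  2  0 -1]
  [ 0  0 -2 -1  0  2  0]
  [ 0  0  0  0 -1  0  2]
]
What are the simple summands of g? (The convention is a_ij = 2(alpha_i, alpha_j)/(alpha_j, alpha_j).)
A_2 (sl(3)) + B_5 (so(11))

The diagram associated to this matrix has two connected components: the simple roots {alpha_5, alpha_7} form a chain of 2 nodes with single edges (A_2), and {alpha_1, alpha_2, alpha_3, alpha_4, alpha_6} form a chain of 5 nodes with a double edge at one end; the terminal node there is the unique short simple root (B_5). A semisimple Lie algebra decomposes uniquely as the direct sum of simple ideals, one per connected component of its Dynkin diagram, so g ≅ A_2 ⊕ B_5 (dimension 8 + 55 = 63).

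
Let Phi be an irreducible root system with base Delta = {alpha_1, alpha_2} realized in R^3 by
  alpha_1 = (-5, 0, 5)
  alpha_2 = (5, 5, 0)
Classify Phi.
Compute the Cartan integers a_ij = 2(alpha_i, alpha_j)/(alpha_j, alpha_j); the resulting 2x2 Cartan matrix is
[[2, -1], [-1, 2]].
All simple roots have the same length, so the diagram is simply laced. The associated Dynkin diagram is a chain of 2 nodes with single edges (A_2), so the type is A_2 (the algebra sl(3)).

A_2 (sl(3))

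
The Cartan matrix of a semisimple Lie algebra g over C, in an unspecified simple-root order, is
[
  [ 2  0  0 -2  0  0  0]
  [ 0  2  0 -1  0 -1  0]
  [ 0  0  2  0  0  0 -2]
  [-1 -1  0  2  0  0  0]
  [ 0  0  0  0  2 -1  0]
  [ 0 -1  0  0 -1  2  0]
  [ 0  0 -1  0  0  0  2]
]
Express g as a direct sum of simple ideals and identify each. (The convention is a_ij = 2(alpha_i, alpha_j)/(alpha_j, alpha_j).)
B_2 (so(5)) + C_5 (sp(10))

The diagram associated to this matrix has two connected components: the simple roots {alpha_3, alpha_7} form a chain of 2 nodes with a double edge at one end; the terminal node there is the unique short simple root (B_2), and {alpha_1, alpha_2, alpha_4, alpha_5, alpha_6} form a chain of 5 nodes with a double edge at one end; the terminal node there is the unique long simple root (C_5). A semisimple Lie algebra decomposes uniquely as the direct sum of simple ideals, one per connected component of its Dynkin diagram, so g ≅ B_2 ⊕ C_5 (dimension 10 + 55 = 65).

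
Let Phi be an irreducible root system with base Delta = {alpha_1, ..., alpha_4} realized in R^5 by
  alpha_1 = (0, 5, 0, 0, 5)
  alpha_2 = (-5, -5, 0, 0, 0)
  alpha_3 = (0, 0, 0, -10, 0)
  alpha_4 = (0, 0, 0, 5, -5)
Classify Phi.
C_4

Compute the Cartan integers a_ij = 2(alpha_i, alpha_j)/(alpha_j, alpha_j); the resulting 4x4 Cartan matrix is
[[2, -1, 0, -1], [-1, 2, 0, 0], [0, 0, 2, -2], [-1, 0, -1, 2]].
The roots have two lengths (squared-length ratio 2:1); the short ones are alpha_{1,2,4}. The associated Dynkin diagram is a chain of 4 nodes with a double edge at one end; the terminal node there is the unique long simple root (C_4), so the type is C_4 (the algebra sp(8)).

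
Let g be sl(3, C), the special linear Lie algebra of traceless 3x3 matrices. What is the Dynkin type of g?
A2

This is sl(3), which has dimension 3^2 - 1 = 8 and rank 3 - 1 = 2 (a Cartan subalgebra is the diagonal traceless matrices). In the classification of classical Lie algebras, the special linear algebra sl(n+1) has type A_n; here n = 2, so the Dynkin diagram is a chain of 2 nodes with single edges (A_2). Hence the type is A_2.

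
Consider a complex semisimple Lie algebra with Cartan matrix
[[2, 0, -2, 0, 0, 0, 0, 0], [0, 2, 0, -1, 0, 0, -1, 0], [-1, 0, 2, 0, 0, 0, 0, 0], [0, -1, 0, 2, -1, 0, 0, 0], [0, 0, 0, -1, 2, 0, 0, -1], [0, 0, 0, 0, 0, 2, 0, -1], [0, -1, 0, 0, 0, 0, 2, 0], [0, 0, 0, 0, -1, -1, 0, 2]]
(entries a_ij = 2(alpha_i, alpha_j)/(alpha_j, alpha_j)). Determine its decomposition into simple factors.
The diagram associated to this matrix has two connected components: the simple roots {alpha_2, alpha_4, alpha_5, alpha_6, alpha_7, alpha_8} form a chain of 6 nodes with single edges (A_6), and {alpha_1, alpha_3} form a chain of 2 nodes with a double edge at one end; the terminal node there is the unique short simple root (B_2). A semisimple Lie algebra decomposes uniquely as the direct sum of simple ideals, one per connected component of its Dynkin diagram, so g ≅ A_6 ⊕ B_2 (dimension 48 + 10 = 58).

type A_6 ⊕ type B_2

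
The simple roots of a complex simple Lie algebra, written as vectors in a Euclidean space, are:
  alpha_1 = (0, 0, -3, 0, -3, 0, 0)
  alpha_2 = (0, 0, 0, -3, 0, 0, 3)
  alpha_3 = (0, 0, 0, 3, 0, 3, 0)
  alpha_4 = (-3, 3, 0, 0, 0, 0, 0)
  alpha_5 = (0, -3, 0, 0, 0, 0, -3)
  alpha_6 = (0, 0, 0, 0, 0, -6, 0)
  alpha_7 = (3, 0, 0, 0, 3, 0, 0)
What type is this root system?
type C_7

Compute the Cartan integers a_ij = 2(alpha_i, alpha_j)/(alpha_j, alpha_j); the resulting 7x7 Cartan matrix is
[[2, 0, 0, 0, 0, 0, -1], [0, 2, -1, 0, -1, 0, 0], [0, -1, 2, 0, 0, -1, 0], [0, 0, 0, 2, -1, 0, -1], [0, -1, 0, -1, 2, 0, 0], [0, 0, -2, 0, 0, 2, 0], [-1, 0, 0, -1, 0, 0, 2]].
The roots have two lengths (squared-length ratio 2:1); the short ones are alpha_{1,2,3,4,5,7}. The associated Dynkin diagram is a chain of 7 nodes with a double edge at one end; the terminal node there is the unique long simple root (C_7), so the type is C_7 (the algebra sp(14)).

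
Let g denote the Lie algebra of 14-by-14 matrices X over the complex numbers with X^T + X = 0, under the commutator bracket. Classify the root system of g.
This is so(14) with 14 even, which has dimension 14(14-1)/2 = 91 and rank 14/2 = 7. In the classification of classical Lie algebras, the orthogonal algebra so(2n) in an even number of variables has type D_n; here n = 7, so the Dynkin diagram is a chain of 5 nodes with a fork of two nodes at one end (D_7). Hence the type is D_7.

type D_7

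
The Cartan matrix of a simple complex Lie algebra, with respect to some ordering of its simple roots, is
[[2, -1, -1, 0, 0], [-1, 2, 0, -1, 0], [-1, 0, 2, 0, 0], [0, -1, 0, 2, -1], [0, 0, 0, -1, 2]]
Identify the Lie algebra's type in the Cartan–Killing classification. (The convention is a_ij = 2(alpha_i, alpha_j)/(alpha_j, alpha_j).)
type A_5

The matrix has rank 5 with 2's on the diagonal. Reading the off-diagonal entries as Dynkin edges (a single edge where a_ij = a_ji = -1; a double or triple edge where a_ij * a_ji = 2 or 3), the diagram is a chain of 5 nodes with single edges (A_5). One simple-root ordering that puts it in standard form is (alpha_5, alpha_4, alpha_2, alpha_1, alpha_3). So the algebra is type A_5, i.e. sl(6).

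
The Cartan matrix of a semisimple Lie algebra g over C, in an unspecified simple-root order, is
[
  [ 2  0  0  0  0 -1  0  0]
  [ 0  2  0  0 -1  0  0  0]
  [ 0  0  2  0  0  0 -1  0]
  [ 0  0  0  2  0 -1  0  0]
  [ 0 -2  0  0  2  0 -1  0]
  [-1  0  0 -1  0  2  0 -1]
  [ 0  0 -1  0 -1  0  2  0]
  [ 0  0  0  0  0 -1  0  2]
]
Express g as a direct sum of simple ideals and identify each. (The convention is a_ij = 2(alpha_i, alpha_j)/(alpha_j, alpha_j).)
The diagram associated to this matrix has two connected components: the simple roots {alpha_2, alpha_3, alpha_5, alpha_7} form a chain of 4 nodes with a double edge at one end; the terminal node there is the unique short simple root (B_4), and {alpha_1, alpha_4, alpha_6, alpha_8} form a chain of 2 nodes with a fork of two nodes at one end (D_4). A semisimple Lie algebra decomposes uniquely as the direct sum of simple ideals, one per connected component of its Dynkin diagram, so g ≅ B_4 ⊕ D_4 (dimension 36 + 28 = 64).

B4 + D4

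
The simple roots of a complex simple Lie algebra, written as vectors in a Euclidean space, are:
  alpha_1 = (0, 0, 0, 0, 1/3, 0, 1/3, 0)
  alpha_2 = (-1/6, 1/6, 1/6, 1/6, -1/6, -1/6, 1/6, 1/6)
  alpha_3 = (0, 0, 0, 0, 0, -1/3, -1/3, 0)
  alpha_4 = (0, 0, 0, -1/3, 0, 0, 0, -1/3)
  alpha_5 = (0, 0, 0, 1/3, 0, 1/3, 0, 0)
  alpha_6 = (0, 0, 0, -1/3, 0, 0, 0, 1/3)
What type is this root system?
Compute the Cartan integers a_ij = 2(alpha_i, alpha_j)/(alpha_j, alpha_j); the resulting 6x6 Cartan matrix is
[[2, 0, -1, 0, 0, 0], [0, 2, 0, -1, 0, 0], [-1, 0, 2, 0, -1, 0], [0, -1, 0, 2, -1, 0], [0, 0, -1, -1, 2, -1], [0, 0, 0, 0, -1, 2]].
All simple roots have the same length, so the diagram is simply laced. The associated Dynkin diagram is a chain of 5 nodes with one extra node attached to the third node from one end (E_6), so the type is E_6.

E6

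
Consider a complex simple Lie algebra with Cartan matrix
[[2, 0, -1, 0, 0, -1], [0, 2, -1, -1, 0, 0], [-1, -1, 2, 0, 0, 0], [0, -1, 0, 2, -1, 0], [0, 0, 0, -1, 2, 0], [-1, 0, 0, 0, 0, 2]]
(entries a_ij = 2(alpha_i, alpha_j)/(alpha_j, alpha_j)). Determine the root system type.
type A_6

The matrix has rank 6 with 2's on the diagonal. Reading the off-diagonal entries as Dynkin edges (a single edge where a_ij = a_ji = -1; a double or triple edge where a_ij * a_ji = 2 or 3), the diagram is a chain of 6 nodes with single edges (A_6). One simple-root ordering that puts it in standard form is (alpha_5, alpha_4, alpha_2, alpha_3, alpha_1, alpha_6). So the algebra is type A_6, i.e. sl(7).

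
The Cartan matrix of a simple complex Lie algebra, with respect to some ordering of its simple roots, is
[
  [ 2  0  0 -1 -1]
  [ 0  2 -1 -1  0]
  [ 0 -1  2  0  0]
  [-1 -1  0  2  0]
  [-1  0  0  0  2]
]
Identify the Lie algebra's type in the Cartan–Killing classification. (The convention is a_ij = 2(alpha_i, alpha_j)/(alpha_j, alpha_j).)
A_5

The matrix has rank 5 with 2's on the diagonal. Reading the off-diagonal entries as Dynkin edges (a single edge where a_ij = a_ji = -1; a double or triple edge where a_ij * a_ji = 2 or 3), the diagram is a chain of 5 nodes with single edges (A_5). One simple-root ordering that puts it in standard form is (alpha_5, alpha_1, alpha_4, alpha_2, alpha_3). So the algebra is type A_5, i.e. sl(6).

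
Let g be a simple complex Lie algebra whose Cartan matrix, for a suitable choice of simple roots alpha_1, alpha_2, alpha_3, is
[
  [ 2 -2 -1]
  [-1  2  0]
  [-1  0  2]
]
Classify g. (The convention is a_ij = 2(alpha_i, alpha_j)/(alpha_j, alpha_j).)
The matrix has rank 3 with 2's on the diagonal. Reading the off-diagonal entries as Dynkin edges (a single edge where a_ij = a_ji = -1; a double or triple edge where a_ij * a_ji = 2 or 3), the diagram is a chain of 3 nodes with a double edge at one end; the terminal node there is the unique short simple root (B_3). One simple-root ordering that puts it in standard form is (alpha_3, alpha_1, alpha_2). So the algebra is type B_3, i.e. so(7).

B_3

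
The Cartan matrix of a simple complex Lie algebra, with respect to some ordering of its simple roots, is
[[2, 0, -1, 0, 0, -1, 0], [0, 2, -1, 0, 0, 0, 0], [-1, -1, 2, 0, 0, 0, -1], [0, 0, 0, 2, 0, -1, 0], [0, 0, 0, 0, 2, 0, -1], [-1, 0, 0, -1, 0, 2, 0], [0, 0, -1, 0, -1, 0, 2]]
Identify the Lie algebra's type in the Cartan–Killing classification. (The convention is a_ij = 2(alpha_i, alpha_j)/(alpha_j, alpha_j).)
The matrix has rank 7 with 2's on the diagonal. Reading the off-diagonal entries as Dynkin edges (a single edge where a_ij = a_ji = -1; a double or triple edge where a_ij * a_ji = 2 or 3), the diagram is a chain of 6 nodes with one extra node attached to the third node from one end (E_7). One simple-root ordering that puts it in standard form is (alpha_5, alpha_2, alpha_7, alpha_3, alpha_1, alpha_6, alpha_4). So the algebra is type E_7.

E_7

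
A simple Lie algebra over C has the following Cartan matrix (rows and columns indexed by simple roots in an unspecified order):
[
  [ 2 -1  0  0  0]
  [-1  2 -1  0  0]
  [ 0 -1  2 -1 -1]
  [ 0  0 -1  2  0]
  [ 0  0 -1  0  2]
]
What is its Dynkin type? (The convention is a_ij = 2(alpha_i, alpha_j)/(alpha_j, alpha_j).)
D5

The matrix has rank 5 with 2's on the diagonal. Reading the off-diagonal entries as Dynkin edges (a single edge where a_ij = a_ji = -1; a double or triple edge where a_ij * a_ji = 2 or 3), the diagram is a chain of 3 nodes with a fork of two nodes at one end (D_5). One simple-root ordering that puts it in standard form is (alpha_1, alpha_2, alpha_3, alpha_5, alpha_4). So the algebra is type D_5, i.e. so(10).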